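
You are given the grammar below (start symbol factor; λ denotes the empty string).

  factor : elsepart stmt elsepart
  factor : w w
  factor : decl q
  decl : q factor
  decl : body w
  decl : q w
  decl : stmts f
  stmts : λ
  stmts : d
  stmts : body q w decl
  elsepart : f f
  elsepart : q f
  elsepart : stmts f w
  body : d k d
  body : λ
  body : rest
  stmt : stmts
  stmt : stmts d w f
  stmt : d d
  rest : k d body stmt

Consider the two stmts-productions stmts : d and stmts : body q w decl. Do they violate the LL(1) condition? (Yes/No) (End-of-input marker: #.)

Yes

FIRST(d) = { d } and FIRST(body q w decl) = { d, k, q }.
Both contain d, so the two alternatives are not disjoint — LL(1) conflict.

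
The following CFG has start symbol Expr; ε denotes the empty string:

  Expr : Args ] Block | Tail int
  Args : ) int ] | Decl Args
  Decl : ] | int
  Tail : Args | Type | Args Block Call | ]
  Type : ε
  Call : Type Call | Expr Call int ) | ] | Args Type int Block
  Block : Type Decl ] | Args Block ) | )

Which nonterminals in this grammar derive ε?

{ Tail, Type }

Directly nullable (have an ε-production): Type.
Tail : Type with every symbol nullable, so Tail is nullable.
No other nonterminal has a production whose RHS symbols are all nullable.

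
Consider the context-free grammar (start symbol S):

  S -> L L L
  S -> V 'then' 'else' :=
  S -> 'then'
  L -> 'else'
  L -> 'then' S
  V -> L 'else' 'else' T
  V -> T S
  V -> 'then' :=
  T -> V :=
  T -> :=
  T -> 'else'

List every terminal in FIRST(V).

From V -> L 'else' 'else' T: add FIRST(L) = { 'else', 'then' }.
From V -> T S: add FIRST(T) = { 'else', 'then', := }.
V -> 'then' := contributes {'then'}.
Union: FIRST(V) = { 'else', 'then', := }.

{ 'else', 'then', := }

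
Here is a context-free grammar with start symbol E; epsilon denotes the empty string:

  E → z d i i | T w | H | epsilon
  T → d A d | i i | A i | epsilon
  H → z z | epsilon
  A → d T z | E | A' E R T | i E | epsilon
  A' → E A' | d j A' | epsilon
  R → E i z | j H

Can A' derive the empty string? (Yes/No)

A' has an epsilon-production, so A' ⇒ epsilon.

Yes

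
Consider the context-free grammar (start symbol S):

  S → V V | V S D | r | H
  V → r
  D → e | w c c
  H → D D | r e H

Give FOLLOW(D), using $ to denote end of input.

In S → V S D: D is at the end, add FOLLOW(S) = { $, e, w }.
In H → D D: add FIRST(D) = { e, w }.
In H → D D: D is at the end, add FOLLOW(H) = { $, e, w }.
Union: FOLLOW(D) = { $, e, w }.

{ $, e, w }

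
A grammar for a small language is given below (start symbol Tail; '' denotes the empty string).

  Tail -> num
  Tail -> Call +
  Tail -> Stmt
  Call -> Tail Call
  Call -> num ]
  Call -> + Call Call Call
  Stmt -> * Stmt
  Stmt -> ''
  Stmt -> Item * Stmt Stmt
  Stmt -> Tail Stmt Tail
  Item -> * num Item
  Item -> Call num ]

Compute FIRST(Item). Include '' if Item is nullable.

Item -> * num Item contributes {*}.
From Item -> Call num ]: add FIRST(Call) = { *, +, num }.
Union: FIRST(Item) = { *, +, num }.

{ *, +, num }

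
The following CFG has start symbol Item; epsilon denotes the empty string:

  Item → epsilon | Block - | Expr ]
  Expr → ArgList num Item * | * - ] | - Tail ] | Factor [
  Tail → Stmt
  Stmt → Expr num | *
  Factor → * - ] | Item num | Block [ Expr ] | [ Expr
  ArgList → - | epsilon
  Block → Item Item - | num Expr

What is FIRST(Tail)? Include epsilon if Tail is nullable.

From Tail → Stmt: add FIRST(Stmt) = { *, -, [, num }.
Union: FIRST(Tail) = { *, -, [, num }.

{ *, -, [, num }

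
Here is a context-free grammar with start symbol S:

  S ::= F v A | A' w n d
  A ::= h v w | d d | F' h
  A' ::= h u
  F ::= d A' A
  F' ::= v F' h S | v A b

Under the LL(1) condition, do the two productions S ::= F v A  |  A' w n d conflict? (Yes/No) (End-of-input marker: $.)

No

FIRST(F v A) = { d } and FIRST(A' w n d) = { h }.
The FIRST sets are disjoint and neither alternative is nullable — no conflict.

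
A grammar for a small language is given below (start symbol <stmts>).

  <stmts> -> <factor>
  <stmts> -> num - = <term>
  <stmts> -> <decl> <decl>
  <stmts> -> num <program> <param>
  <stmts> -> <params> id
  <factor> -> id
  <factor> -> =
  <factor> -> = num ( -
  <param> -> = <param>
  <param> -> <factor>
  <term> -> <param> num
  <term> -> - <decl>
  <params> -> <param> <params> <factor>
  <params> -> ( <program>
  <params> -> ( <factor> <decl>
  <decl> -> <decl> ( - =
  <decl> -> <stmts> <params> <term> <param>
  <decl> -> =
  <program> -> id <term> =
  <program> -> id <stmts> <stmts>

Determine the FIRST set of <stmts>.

{ (, =, id, num }

From <stmts> -> <factor>: add FIRST(<factor>) = { =, id }.
<stmts> -> num - = <term> contributes {num}.
From <stmts> -> <decl> <decl>: add FIRST(<decl>) = { (, =, id, num }.
<stmts> -> num <program> <param> contributes {num}.
From <stmts> -> <params> id: add FIRST(<params>) = { (, =, id }.
Union: FIRST(<stmts>) = { (, =, id, num }.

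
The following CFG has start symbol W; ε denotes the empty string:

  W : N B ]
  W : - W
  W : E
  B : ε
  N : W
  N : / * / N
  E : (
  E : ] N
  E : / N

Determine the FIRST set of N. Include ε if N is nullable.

{ (, -, /, ] }

From N : W: add FIRST(W) = { (, -, /, ] }.
N : / * / N contributes {/}.
Union: FIRST(N) = { (, -, /, ] }.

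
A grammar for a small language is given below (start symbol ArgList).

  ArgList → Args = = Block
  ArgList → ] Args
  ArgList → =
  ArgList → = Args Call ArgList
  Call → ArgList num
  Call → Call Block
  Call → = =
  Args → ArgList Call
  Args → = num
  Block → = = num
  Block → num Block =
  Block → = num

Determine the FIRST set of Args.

From Args → ArgList Call: add FIRST(ArgList) = { =, ] }.
Args → = num contributes {=}.
Union: FIRST(Args) = { =, ] }.

{ =, ] }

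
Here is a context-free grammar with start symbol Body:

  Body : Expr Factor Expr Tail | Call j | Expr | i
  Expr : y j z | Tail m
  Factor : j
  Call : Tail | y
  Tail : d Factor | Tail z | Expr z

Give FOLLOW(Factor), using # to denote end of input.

In Body : Expr Factor Expr Tail: add FIRST(Expr Tail) = { d, y }.
In Tail : d Factor: Factor is at the end, add FOLLOW(Tail) = { #, j, m, z }.
Union: FOLLOW(Factor) = { #, d, j, m, y, z }.

{ #, d, j, m, y, z }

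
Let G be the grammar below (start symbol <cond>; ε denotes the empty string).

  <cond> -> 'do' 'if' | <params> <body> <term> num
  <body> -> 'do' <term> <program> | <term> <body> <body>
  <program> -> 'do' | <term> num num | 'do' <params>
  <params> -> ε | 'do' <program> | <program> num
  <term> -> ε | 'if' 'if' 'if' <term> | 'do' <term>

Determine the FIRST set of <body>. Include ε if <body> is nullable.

<body> -> 'do' <term> <program> contributes {'do'}.
From <body> -> <term> <body> <body>: <term> nullable, take FIRST(<term>) ∪ FIRST(<body>) = { 'do', 'if' }.
Union: FIRST(<body>) = { 'do', 'if' }.

{ 'do', 'if' }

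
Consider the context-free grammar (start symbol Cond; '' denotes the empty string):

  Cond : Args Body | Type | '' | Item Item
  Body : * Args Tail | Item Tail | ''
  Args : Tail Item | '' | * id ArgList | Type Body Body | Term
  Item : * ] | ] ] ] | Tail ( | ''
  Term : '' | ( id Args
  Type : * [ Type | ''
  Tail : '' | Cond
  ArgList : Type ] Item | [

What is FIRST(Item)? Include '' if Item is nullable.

{ (, *, ], '' }

Item : * ] contributes {*}.
Item : ] ] ] contributes {]}.
From Item : Tail (: Tail nullable, take FIRST(Tail) ∪ {(} = { (, *, ] }.
Item : '' contributes ''.
Union: FIRST(Item) = { (, *, ], '' }.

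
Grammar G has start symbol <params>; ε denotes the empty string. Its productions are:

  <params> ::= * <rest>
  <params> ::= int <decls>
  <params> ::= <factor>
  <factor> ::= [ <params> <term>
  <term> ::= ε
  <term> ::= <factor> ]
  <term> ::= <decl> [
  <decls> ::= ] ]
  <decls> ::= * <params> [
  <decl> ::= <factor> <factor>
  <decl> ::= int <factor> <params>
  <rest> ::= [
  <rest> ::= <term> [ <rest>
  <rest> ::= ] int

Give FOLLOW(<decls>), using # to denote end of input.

{ #, *, [, ], int }

In <params> ::= int <decls>: <decls> is at the end, add FOLLOW(<params>) = { #, *, [, ], int }.
Union: FOLLOW(<decls>) = { #, *, [, ], int }.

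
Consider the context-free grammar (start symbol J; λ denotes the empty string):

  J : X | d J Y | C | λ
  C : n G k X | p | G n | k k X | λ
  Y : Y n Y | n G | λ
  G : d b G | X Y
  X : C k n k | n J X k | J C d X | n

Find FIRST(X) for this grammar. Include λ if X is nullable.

From X : C k n k: C nullable, take FIRST(C) ∪ {k} = { d, k, n, p }.
X : n J X k contributes {n}.
From X : J C d X: J, C nullable, take FIRST(J) ∪ FIRST(C) ∪ {d} = { d, k, n, p }.
X : n contributes {n}.
Union: FIRST(X) = { d, k, n, p }.

{ d, k, n, p }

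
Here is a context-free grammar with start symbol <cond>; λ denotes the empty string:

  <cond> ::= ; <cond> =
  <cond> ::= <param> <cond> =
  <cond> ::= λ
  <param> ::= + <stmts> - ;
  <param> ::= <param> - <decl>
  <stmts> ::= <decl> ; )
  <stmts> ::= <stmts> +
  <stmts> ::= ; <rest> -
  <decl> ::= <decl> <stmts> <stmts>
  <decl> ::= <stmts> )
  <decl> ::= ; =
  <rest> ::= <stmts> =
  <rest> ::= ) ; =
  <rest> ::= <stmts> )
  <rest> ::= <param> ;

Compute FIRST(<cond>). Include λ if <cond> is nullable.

{ +, ;, λ }

<cond> ::= ; <cond> = contributes {;}.
From <cond> ::= <param> <cond> =: add FIRST(<param>) = { + }.
<cond> ::= λ contributes λ.
Union: FIRST(<cond>) = { +, ;, λ }.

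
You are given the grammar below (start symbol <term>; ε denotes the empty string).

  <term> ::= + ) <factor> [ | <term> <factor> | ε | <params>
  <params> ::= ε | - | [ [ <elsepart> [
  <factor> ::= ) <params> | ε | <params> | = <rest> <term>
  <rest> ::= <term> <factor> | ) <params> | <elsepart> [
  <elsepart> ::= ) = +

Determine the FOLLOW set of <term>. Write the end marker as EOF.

{ EOF, ), +, -, =, [ }

<term> is the start symbol, so EOF ∈ FOLLOW(<term>).
In <term> ::= <term> <factor>: add FIRST(<factor>)\{ε} = { ), -, =, [ }.
  Since <factor> is nullable, also add FOLLOW(<term>) = { EOF, ), +, -, =, [ }.
In <factor> ::= = <rest> <term>: <term> is at the end, add FOLLOW(<factor>) = { EOF, ), +, -, =, [ }.
In <rest> ::= <term> <factor>: add FIRST(<factor>)\{ε} = { ), -, =, [ }.
  Since <factor> is nullable, also add FOLLOW(<rest>) = { EOF, ), +, -, =, [ }.
Union: FOLLOW(<term>) = { EOF, ), +, -, =, [ }.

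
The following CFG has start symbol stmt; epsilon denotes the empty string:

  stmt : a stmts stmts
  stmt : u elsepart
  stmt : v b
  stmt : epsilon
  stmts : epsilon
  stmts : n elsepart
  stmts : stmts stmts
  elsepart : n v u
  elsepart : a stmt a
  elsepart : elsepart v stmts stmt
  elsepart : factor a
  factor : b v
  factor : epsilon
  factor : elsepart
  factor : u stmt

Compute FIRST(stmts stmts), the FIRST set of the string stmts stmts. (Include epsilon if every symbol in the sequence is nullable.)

Add FIRST(stmts)\{epsilon} = { n }; stmts is nullable, continue.
Add FIRST(stmts)\{epsilon} = { n }; stmts is nullable, continue.
Every symbol is nullable, so include epsilon.

{ n, epsilon }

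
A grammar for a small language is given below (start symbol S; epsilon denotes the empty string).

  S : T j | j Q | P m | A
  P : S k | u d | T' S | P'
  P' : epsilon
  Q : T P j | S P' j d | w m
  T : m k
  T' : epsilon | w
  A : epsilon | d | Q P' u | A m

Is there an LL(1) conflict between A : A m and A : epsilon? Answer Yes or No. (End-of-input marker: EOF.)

Yes

FIRST(A m) = { d, j, k, m, u, w } and FIRST(epsilon) = { epsilon }.
The second alternative is nullable and FOLLOW(A) = { EOF, j, k, m } shares j with FIRST of the first — conflict.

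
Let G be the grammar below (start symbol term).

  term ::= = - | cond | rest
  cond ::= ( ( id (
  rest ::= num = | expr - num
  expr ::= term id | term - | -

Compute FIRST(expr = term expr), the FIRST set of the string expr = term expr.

Add FIRST(expr) = { (, -, =, num }; expr is not nullable, stop.

{ (, -, =, num }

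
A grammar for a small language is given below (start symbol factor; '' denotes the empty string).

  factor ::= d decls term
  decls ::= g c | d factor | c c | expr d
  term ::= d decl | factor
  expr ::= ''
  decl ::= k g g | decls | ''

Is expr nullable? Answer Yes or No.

Yes

expr has an ''-production, so expr ⇒ ''.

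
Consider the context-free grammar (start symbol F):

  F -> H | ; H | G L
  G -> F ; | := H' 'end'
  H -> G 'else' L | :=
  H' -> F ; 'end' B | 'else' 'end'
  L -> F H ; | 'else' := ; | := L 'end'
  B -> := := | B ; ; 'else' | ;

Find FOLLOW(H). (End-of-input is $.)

In F -> H: H is at the end, add FOLLOW(F) = { $, :=, ; }.
In F -> ; H: H is at the end, add FOLLOW(F) = { $, :=, ; }.
In L -> F H ;: add FIRST(;) = { ; }.
Union: FOLLOW(H) = { $, :=, ; }.

{ $, :=, ; }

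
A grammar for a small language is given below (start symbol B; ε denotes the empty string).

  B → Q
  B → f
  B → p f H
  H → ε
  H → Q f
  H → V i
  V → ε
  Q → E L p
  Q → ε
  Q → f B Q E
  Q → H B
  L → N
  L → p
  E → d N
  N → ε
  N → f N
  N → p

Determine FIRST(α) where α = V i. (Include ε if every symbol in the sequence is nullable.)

Add FIRST(V)\{ε} = {  }; V is nullable, continue.
i is a terminal; add {i} and stop.

{ i }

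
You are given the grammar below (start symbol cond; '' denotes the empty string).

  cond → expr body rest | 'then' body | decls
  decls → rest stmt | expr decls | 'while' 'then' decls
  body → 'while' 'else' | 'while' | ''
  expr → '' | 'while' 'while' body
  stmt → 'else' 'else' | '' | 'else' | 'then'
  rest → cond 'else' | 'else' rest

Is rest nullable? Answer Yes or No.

Nullable nonterminals: body, expr, stmt.
No production of rest has an RHS whose symbols are all nullable, so rest is not nullable.

No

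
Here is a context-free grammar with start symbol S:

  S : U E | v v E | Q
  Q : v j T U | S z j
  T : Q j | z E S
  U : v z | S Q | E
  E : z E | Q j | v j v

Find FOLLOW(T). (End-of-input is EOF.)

In Q : v j T U: add FIRST(U) = { v, z }.
Union: FOLLOW(T) = { v, z }.

{ v, z }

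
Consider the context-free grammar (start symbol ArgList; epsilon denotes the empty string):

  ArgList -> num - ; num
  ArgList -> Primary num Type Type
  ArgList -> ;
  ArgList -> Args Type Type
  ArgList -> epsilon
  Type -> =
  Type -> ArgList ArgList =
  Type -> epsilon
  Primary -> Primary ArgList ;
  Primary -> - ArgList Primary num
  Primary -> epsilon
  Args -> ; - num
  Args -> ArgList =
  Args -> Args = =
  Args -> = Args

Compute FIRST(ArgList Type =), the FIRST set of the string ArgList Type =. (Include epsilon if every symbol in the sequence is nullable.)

{ -, ;, =, num }

Add FIRST(ArgList)\{epsilon} = { -, ;, =, num }; ArgList is nullable, continue.
Add FIRST(Type)\{epsilon} = { -, ;, =, num }; Type is nullable, continue.
= is a terminal; add {=} and stop.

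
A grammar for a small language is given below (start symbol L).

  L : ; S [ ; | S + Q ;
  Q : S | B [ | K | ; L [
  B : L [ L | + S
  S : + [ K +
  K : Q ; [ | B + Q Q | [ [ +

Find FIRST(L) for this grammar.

L : ; S [ ; contributes {;}.
From L : S + Q ;: add FIRST(S) = { + }.
Union: FIRST(L) = { +, ; }.

{ +, ; }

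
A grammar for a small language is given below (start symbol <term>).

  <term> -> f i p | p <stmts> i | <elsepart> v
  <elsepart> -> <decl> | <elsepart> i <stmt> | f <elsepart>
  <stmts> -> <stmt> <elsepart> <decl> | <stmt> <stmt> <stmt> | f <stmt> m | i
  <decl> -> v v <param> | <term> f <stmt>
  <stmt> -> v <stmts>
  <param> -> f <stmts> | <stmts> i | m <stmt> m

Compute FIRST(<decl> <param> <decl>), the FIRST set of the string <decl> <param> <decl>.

{ f, p, v }

Add FIRST(<decl>) = { f, p, v }; <decl> is not nullable, stop.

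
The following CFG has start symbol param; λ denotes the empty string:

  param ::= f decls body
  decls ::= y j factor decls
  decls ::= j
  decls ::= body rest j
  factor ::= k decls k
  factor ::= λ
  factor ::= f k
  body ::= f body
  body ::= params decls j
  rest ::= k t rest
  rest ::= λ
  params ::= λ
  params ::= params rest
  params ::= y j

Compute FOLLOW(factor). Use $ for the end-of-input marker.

{ f, j, k, y }

In decls ::= y j factor decls: add FIRST(decls) = { f, j, k, y }.
Union: FOLLOW(factor) = { f, j, k, y }.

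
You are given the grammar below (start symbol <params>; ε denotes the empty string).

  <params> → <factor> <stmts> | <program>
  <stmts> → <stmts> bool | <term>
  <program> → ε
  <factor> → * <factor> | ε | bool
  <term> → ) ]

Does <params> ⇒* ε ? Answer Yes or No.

<params> → <program> and each of <program> is nullable, so <params> ⇒* ε.

Yes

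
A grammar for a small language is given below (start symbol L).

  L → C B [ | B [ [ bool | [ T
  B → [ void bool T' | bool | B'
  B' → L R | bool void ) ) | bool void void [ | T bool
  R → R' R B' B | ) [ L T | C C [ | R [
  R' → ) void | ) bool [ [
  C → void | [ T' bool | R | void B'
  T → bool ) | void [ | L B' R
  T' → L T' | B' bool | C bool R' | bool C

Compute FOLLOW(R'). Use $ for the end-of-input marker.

{ $, ), [, bool, void }

In R → R' R B' B: add FIRST(R B' B) = { ), [, void }.
In T' → C bool R': R' is at the end, add FOLLOW(T') = { $, ), [, bool, void }.
Union: FOLLOW(R') = { $, ), [, bool, void }.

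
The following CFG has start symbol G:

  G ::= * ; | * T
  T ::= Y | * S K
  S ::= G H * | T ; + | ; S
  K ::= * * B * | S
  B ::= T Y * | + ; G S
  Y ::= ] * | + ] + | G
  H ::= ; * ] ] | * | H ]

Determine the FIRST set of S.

{ *, +, ;, ] }

From S ::= G H *: add FIRST(G) = { * }.
From S ::= T ; +: add FIRST(T) = { *, +, ] }.
S ::= ; S contributes {;}.
Union: FIRST(S) = { *, +, ;, ] }.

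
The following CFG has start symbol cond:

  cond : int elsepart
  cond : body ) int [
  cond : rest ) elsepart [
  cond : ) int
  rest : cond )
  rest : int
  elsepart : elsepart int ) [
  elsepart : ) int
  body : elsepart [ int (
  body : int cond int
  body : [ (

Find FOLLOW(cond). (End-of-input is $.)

cond is the start symbol, so $ ∈ FOLLOW(cond).
In rest : cond ): add FIRST()) = { ) }.
In body : int cond int: add FIRST(int) = { int }.
Union: FOLLOW(cond) = { $, ), int }.

{ $, ), int }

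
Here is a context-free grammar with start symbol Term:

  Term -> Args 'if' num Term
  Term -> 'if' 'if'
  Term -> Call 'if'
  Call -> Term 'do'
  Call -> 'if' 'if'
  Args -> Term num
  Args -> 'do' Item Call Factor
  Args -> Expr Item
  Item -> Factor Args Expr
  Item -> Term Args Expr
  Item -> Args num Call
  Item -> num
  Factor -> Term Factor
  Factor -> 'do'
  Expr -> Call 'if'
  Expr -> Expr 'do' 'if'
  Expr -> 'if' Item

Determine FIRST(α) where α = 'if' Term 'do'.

'if' is a terminal; add {'if'} and stop.

{ 'if' }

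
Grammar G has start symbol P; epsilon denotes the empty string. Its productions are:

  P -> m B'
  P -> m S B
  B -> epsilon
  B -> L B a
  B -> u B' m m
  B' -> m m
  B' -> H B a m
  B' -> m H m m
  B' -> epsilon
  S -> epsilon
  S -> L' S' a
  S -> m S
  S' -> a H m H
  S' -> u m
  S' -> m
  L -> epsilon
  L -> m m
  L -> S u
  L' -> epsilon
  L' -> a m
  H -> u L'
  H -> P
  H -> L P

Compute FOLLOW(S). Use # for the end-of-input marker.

In P -> m S B: add FIRST(B)\{epsilon} = { a, m, u }.
  Since B is nullable, also add FOLLOW(P) = { #, a, m, u }.
In S -> m S: S is at the end, add FOLLOW(S) = { #, a, m, u }.
In L -> S u: add FIRST(u) = { u }.
Union: FOLLOW(S) = { #, a, m, u }.

{ #, a, m, u }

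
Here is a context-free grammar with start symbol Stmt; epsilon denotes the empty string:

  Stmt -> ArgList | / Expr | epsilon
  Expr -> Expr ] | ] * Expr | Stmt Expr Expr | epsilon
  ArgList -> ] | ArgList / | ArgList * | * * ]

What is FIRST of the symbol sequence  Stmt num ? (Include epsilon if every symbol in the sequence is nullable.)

{ *, /, ], num }

Add FIRST(Stmt)\{epsilon} = { *, /, ] }; Stmt is nullable, continue.
num is a terminal; add {num} and stop.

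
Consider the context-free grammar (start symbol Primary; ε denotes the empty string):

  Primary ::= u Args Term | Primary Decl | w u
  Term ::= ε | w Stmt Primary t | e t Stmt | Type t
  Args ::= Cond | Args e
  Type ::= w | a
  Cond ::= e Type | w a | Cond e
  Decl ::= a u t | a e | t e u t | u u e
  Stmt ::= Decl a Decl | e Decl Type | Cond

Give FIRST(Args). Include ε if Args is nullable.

{ e, w }

From Args ::= Cond: add FIRST(Cond) = { e, w }.
From Args ::= Args e: add FIRST(Args) = { e, w }.
Union: FIRST(Args) = { e, w }.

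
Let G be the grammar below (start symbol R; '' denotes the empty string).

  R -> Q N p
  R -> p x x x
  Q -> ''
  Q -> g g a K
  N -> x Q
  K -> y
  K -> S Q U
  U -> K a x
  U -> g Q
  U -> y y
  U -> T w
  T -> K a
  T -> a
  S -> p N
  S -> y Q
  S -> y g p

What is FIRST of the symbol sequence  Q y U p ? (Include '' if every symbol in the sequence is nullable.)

{ g, y }

Add FIRST(Q)\{''} = { g }; Q is nullable, continue.
y is a terminal; add {y} and stop.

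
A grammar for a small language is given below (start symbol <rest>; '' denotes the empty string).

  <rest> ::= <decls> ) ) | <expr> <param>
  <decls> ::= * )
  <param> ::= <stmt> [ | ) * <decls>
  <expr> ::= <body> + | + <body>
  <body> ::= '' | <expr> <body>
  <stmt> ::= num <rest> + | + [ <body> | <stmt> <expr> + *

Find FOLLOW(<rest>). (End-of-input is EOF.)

<rest> is the start symbol, so EOF ∈ FOLLOW(<rest>).
In <stmt> ::= num <rest> +: add FIRST(+) = { + }.
Union: FOLLOW(<rest>) = { EOF, + }.

{ EOF, + }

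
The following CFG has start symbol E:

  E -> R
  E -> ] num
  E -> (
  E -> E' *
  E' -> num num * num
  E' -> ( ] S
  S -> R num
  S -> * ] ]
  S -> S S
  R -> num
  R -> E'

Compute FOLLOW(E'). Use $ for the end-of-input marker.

In E -> E' *: add FIRST(*) = { * }.
In R -> E': E' is at the end, add FOLLOW(R) = { $, num }.
Union: FOLLOW(E') = { $, *, num }.

{ $, *, num }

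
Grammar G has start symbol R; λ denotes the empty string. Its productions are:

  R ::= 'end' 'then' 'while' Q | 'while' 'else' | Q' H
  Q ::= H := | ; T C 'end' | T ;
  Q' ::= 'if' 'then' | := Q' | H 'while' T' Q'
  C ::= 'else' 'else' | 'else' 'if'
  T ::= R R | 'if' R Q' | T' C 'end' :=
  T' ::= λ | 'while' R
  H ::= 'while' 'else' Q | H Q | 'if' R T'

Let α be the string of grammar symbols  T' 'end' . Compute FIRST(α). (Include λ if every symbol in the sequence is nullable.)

Add FIRST(T')\{λ} = { 'while' }; T' is nullable, continue.
'end' is a terminal; add {'end'} and stop.

{ 'end', 'while' }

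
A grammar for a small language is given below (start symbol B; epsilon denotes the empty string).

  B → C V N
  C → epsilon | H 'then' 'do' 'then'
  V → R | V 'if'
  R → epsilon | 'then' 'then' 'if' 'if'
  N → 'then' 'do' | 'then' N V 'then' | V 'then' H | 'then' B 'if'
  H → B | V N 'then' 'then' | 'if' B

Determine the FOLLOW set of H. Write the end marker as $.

{ $, 'if', 'then' }

In C → H 'then' 'do' 'then': add FIRST('then' 'do' 'then') = { 'then' }.
In N → V 'then' H: H is at the end, add FOLLOW(N) = { $, 'if', 'then' }.
Union: FOLLOW(H) = { $, 'if', 'then' }.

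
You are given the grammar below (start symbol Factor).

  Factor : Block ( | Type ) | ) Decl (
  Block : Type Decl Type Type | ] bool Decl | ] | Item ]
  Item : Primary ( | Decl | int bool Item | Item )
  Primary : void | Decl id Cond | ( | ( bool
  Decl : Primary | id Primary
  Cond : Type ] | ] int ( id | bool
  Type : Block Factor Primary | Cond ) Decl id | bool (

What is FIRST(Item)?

From Item : Primary (: add FIRST(Primary) = { (, id, void }.
From Item : Decl: add FIRST(Decl) = { (, id, void }.
Item : int bool Item contributes {int}.
From Item : Item ): add FIRST(Item) = { (, id, int, void }.
Union: FIRST(Item) = { (, id, int, void }.

{ (, id, int, void }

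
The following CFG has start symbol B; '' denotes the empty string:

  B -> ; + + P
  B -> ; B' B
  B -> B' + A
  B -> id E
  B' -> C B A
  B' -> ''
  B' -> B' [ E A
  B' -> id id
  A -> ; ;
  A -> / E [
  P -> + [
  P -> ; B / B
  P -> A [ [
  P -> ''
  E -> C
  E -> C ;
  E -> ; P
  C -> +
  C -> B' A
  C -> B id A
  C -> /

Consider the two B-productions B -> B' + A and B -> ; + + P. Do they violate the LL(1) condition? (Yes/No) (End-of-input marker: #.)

FIRST(B' + A) = { +, /, ;, [, id } and FIRST(; + + P) = { ; }.
Both contain ;, so the two alternatives are not disjoint — LL(1) conflict.

Yes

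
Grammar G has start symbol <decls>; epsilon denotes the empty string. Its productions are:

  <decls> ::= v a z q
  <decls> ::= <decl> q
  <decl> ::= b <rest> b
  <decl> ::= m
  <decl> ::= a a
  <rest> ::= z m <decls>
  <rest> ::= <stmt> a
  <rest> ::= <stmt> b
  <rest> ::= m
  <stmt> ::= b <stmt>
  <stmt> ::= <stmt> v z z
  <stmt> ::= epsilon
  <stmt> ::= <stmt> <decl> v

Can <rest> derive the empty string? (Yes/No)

No

Nullable nonterminals: <stmt>.
No production of <rest> has an RHS whose symbols are all nullable, so <rest> is not nullable.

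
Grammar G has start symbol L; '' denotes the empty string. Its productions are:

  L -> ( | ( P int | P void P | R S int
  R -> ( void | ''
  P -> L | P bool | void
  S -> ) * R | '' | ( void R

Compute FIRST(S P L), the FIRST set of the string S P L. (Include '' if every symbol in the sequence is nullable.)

Add FIRST(S)\{''} = { (, ) }; S is nullable, continue.
Add FIRST(P) = { (, ), int, void }; P is not nullable, stop.

{ (, ), int, void }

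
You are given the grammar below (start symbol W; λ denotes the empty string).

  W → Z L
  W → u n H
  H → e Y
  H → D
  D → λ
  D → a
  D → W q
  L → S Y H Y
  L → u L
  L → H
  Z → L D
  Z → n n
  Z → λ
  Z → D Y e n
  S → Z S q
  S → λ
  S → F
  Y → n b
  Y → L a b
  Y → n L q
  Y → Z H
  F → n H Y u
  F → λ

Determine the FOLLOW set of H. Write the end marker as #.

In W → u n H: H is at the end, add FOLLOW(W) = { #, q }.
In L → S Y H Y: add FIRST(Y)\{λ} = { a, e, n, q, u }.
  Since Y is nullable, also add FOLLOW(L) = { #, a, e, n, q, u }.
In L → H: H is at the end, add FOLLOW(L) = { #, a, e, n, q, u }.
In Y → Z H: H is at the end, add FOLLOW(Y) = { #, a, e, n, q, u }.
In F → n H Y u: add FIRST(Y u) = { a, e, n, q, u }.
Union: FOLLOW(H) = { #, a, e, n, q, u }.

{ #, a, e, n, q, u }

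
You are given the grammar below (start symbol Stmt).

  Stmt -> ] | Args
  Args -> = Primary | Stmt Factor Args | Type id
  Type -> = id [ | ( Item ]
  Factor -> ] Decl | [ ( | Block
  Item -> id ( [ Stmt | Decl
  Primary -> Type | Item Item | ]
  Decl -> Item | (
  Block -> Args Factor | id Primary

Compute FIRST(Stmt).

{ (, =, ] }

Stmt -> ] contributes {]}.
From Stmt -> Args: add FIRST(Args) = { (, =, ] }.
Union: FIRST(Stmt) = { (, =, ] }.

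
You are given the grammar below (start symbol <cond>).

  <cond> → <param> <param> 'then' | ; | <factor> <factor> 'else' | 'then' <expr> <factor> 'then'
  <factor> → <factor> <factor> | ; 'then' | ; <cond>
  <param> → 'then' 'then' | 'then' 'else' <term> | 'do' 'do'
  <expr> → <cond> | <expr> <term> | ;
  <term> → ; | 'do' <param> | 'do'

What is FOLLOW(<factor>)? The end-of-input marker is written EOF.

In <cond> → <factor> <factor> 'else': add FIRST(<factor> 'else') = { ; }.
In <cond> → <factor> <factor> 'else': add FIRST('else') = { 'else' }.
In <cond> → 'then' <expr> <factor> 'then': add FIRST('then') = { 'then' }.
In <factor> → <factor> <factor>: add FIRST(<factor>) = { ; }.
In <factor> → <factor> <factor>: <factor> is at the end, add FOLLOW(<factor>) = { 'else', 'then', ; }.
Union: FOLLOW(<factor>) = { 'else', 'then', ; }.

{ 'else', 'then', ; }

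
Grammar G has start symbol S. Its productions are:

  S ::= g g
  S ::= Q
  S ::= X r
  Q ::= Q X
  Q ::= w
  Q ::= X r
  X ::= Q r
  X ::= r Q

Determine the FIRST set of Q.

{ r, w }

From Q ::= Q X: add FIRST(Q) = { r, w }.
Q ::= w contributes {w}.
From Q ::= X r: add FIRST(X) = { r, w }.
Union: FIRST(Q) = { r, w }.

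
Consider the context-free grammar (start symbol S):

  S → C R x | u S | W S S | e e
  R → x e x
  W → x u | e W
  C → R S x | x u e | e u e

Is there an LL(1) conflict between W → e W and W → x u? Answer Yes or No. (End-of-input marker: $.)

FIRST(e W) = { e } and FIRST(x u) = { x }.
The FIRST sets are disjoint and neither alternative is nullable — no conflict.

No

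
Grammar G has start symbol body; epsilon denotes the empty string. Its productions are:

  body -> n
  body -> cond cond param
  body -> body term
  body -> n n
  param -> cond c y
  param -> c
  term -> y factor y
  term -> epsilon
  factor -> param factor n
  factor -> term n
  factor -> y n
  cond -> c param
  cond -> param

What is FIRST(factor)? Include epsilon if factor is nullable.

From factor -> param factor n: add FIRST(param) = { c }.
From factor -> term n: term nullable, take FIRST(term) ∪ {n} = { n, y }.
factor -> y n contributes {y}.
Union: FIRST(factor) = { c, n, y }.

{ c, n, y }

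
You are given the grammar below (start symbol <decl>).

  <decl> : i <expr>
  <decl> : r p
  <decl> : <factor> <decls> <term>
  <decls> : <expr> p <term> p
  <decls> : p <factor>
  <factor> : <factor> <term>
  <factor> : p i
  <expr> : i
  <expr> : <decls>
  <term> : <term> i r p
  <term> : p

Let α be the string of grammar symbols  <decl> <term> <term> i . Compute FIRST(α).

{ i, p, r }

Add FIRST(<decl>) = { i, p, r }; <decl> is not nullable, stop.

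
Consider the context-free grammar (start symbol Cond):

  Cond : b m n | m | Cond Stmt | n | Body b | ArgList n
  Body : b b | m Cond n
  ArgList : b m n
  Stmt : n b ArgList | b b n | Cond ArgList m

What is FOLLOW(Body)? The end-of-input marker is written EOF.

In Cond : Body b: add FIRST(b) = { b }.
Union: FOLLOW(Body) = { b }.

{ b }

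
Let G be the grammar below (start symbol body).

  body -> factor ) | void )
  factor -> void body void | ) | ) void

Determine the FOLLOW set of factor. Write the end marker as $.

{ ) }

In body -> factor ): add FIRST()) = { ) }.
Union: FOLLOW(factor) = { ) }.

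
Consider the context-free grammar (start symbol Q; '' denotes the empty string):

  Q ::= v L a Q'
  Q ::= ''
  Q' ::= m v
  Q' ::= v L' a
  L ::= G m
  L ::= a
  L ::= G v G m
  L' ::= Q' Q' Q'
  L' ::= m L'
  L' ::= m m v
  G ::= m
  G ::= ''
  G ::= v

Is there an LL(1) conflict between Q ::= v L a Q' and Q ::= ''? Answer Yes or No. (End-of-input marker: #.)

No

FIRST(v L a Q') = { v } and FIRST('') = { '' }.
The second is nullable but FOLLOW(Q) = { # } is disjoint from FIRST of the first.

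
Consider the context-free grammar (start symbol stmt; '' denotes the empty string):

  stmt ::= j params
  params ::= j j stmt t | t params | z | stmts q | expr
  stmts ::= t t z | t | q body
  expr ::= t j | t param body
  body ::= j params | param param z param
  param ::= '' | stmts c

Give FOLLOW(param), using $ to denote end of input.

In expr ::= t param body: add FIRST(body) = { j, q, t, z }.
In body ::= param param z param: add FIRST(param z param) = { q, t, z }.
In body ::= param param z param: add FIRST(z param) = { z }.
In body ::= param param z param: param is at the end, add FOLLOW(body) = { $, c, q, t }.
Union: FOLLOW(param) = { $, c, j, q, t, z }.

{ $, c, j, q, t, z }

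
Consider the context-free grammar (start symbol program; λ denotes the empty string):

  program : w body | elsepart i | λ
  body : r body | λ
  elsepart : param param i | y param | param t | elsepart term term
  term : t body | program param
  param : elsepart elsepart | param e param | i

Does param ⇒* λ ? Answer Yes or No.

No

Nullable nonterminals: body, program.
No production of param has an RHS whose symbols are all nullable, so param is not nullable.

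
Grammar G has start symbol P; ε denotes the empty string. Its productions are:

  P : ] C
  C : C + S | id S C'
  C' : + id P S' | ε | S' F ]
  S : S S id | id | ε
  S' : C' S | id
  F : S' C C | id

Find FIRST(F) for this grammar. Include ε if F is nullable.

From F : S' C C: S' nullable, take FIRST(S') ∪ FIRST(C) = { +, id }.
F : id contributes {id}.
Union: FIRST(F) = { +, id }.

{ +, id }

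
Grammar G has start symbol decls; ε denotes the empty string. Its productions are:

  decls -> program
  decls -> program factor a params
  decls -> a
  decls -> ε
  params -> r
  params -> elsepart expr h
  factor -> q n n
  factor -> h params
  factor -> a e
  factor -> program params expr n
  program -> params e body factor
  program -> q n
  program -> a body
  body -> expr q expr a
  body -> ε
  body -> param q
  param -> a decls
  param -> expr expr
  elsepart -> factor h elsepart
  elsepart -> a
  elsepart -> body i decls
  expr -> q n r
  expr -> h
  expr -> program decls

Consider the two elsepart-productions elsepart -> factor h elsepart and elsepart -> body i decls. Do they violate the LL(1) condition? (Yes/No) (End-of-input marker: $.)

Yes

FIRST(factor h elsepart) = { a, h, i, q, r } and FIRST(body i decls) = { a, h, i, q, r }.
Both contain a, so the two alternatives are not disjoint — LL(1) conflict.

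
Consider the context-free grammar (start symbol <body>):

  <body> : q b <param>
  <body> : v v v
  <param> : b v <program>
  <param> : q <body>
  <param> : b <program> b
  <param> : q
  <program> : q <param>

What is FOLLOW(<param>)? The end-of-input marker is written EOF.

In <body> : q b <param>: <param> is at the end, add FOLLOW(<body>) = { EOF, b }.
In <program> : q <param>: <param> is at the end, add FOLLOW(<program>) = { EOF, b }.
Union: FOLLOW(<param>) = { EOF, b }.

{ EOF, b }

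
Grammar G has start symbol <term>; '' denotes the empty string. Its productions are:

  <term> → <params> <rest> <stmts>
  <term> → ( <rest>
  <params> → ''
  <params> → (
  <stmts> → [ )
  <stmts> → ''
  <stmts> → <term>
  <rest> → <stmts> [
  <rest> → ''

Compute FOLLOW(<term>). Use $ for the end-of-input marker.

<term> is the start symbol, so $ ∈ FOLLOW(<term>).
In <stmts> → <term>: <term> is at the end, add FOLLOW(<stmts>) = { $, [ }.
Union: FOLLOW(<term>) = { $, [ }.

{ $, [ }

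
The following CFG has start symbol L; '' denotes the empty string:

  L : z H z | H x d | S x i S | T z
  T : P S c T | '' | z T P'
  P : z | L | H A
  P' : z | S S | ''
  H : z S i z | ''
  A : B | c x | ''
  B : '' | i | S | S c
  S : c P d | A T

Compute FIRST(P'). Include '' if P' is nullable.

P' : z contributes {z}.
From P' : S S: S, S nullable, take FIRST(S) ∪ FIRST(S) = { c, i, x, z }; also '' since the whole RHS is nullable.
P' : '' contributes ''.
Union: FIRST(P') = { c, i, x, z, '' }.

{ c, i, x, z, '' }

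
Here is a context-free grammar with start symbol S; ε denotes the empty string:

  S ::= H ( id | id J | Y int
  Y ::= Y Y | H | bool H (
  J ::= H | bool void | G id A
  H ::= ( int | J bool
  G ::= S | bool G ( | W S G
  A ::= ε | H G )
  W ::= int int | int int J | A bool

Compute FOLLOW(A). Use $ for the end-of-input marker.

In J ::= G id A: A is at the end, add FOLLOW(J) = { $, (, ), bool, id, int }.
In W ::= A bool: add FIRST(bool) = { bool }.
Union: FOLLOW(A) = { $, (, ), bool, id, int }.

{ $, (, ), bool, id, int }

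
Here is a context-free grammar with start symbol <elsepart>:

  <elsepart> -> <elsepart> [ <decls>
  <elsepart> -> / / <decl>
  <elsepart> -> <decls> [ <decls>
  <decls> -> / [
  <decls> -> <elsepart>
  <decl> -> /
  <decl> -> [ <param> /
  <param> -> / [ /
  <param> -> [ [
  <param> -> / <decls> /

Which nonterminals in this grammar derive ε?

{ } (none)

No nonterminal has an empty production or an RHS whose symbols are all nullable.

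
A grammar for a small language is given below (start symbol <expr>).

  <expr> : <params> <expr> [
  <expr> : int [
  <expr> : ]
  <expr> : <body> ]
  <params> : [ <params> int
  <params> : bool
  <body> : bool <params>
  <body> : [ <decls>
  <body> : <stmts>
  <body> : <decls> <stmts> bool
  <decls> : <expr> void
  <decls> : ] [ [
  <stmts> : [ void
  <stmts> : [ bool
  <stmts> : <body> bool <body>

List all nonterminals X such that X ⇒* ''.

{ } (none)

No nonterminal has an empty production or an RHS whose symbols are all nullable.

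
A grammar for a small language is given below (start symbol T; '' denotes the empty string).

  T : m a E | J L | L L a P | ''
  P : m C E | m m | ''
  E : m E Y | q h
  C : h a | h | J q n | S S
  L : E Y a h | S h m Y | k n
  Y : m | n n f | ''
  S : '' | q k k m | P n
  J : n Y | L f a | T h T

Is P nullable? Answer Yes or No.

P has an ''-production, so P ⇒ ''.

Yes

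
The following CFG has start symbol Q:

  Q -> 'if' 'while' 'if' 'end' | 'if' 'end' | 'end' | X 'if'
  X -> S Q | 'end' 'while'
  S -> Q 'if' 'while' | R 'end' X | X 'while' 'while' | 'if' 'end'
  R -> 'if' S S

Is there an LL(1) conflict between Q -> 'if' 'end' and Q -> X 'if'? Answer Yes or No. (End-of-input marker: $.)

Yes

FIRST('if' 'end') = { 'if' } and FIRST(X 'if') = { 'end', 'if' }.
Both contain 'if', so the two alternatives are not disjoint — LL(1) conflict.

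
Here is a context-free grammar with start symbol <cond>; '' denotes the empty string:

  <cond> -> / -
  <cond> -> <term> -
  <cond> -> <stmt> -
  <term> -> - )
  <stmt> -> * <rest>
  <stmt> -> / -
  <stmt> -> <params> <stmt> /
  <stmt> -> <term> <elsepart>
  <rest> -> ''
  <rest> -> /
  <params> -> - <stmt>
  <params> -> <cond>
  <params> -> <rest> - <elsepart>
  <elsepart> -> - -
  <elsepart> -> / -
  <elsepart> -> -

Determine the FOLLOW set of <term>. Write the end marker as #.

In <cond> -> <term> -: add FIRST(-) = { - }.
In <stmt> -> <term> <elsepart>: add FIRST(<elsepart>) = { -, / }.
Union: FOLLOW(<term>) = { -, / }.

{ -, / }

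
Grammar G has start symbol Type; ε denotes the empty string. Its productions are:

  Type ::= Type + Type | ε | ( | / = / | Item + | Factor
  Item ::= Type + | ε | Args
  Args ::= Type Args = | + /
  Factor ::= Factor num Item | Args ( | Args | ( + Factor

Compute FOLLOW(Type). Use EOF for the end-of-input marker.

{ EOF, (, +, / }

Type is the start symbol, so EOF ∈ FOLLOW(Type).
In Type ::= Type + Type: add FIRST(+ Type) = { + }.
In Type ::= Type + Type: Type is at the end, add FOLLOW(Type) = { EOF, (, +, / }.
In Item ::= Type +: add FIRST(+) = { + }.
In Args ::= Type Args =: add FIRST(Args =) = { (, +, / }.
Union: FOLLOW(Type) = { EOF, (, +, / }.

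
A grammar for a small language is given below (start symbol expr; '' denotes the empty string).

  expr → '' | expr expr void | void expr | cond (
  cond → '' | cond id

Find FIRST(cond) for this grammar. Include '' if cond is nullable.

cond → '' contributes ''.
From cond → cond id: cond nullable, take FIRST(cond) ∪ {id} = { id }.
Union: FIRST(cond) = { id, '' }.

{ id, '' }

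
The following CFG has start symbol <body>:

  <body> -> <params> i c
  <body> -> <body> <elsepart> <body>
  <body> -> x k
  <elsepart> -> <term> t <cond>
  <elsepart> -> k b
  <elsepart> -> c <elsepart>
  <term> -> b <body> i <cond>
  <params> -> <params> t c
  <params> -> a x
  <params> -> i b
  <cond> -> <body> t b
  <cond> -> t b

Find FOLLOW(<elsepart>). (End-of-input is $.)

In <body> -> <body> <elsepart> <body>: add FIRST(<body>) = { a, i, x }.
In <elsepart> -> c <elsepart>: <elsepart> is at the end, add FOLLOW(<elsepart>) = { a, i, x }.
Union: FOLLOW(<elsepart>) = { a, i, x }.

{ a, i, x }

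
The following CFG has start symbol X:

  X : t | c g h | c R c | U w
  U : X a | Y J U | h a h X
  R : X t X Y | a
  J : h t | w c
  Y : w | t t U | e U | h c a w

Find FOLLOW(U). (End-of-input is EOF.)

{ c, h, w }

In X : U w: add FIRST(w) = { w }.
In U : Y J U: U is at the end, add FOLLOW(U) = { c, h, w }.
In Y : t t U: U is at the end, add FOLLOW(Y) = { c, h, w }.
In Y : e U: U is at the end, add FOLLOW(Y) = { c, h, w }.
Union: FOLLOW(U) = { c, h, w }.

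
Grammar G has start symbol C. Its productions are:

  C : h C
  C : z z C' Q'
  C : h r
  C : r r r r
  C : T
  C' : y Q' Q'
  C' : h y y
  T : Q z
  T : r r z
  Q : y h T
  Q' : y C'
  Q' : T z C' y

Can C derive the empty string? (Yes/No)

No

No nonterminal in this grammar is nullable.
No production of C has an RHS whose symbols are all nullable, so C is not nullable.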